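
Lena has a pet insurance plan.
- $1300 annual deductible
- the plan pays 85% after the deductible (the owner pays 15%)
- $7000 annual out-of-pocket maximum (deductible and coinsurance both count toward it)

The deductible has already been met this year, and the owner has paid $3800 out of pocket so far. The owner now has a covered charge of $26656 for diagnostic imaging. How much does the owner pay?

The deductible is already satisfied, so the full bill goes to coinsurance.
Owner's 15% share of $26656 is $3998.40.
Year-to-date out-of-pocket would reach $3800 + $3998.40 = $7798.40, above the $7000 maximum, so the owner pays only $7000 − $3800 = $3200.

$3200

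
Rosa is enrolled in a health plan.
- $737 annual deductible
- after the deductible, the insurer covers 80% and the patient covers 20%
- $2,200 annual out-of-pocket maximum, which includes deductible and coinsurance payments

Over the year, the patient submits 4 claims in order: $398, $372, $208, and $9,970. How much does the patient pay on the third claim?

$41.60

#1 ($398): all of it applies to the deductible. Cost to patient: $398. OOP to date $398.
#2 ($372): $339 to deductible, leaving $33; coinsurance $33 × 20% = $6.60. Patient owes $345.60 (running OOP $743.60).
#3 ($208): 20% coinsurance on $208 = $41.60. Patient pays $41.60; OOP now $785.20.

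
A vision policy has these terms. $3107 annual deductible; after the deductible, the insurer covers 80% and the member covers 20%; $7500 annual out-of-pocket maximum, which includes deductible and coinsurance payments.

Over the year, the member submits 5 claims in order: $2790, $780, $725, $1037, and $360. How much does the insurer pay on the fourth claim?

Bill 1, $2790: all of it applies to the deductible. Member pays $2790; OOP now $2790. Plan pays $2790 − $2790 = $0.
Bill 2, $780: deductible takes $317, $463 remains; coinsurance $463 × 20% = $92.60. Member owes $409.60 (running OOP $3199.60). Insurer: $780 − $409.60 = $370.40.
Bill 3, $725: 20% coinsurance on $725 = $145. Member owes $145 (running OOP $3344.60). Insurer: $725 − $145 = $580.
Bill 4, $1037: deductible already satisfied, so member's share is 20% × $1037 = $207.40. Member pays $207.40; OOP now $3552. Plan pays $1037 − $207.40 = $829.60.

$829.60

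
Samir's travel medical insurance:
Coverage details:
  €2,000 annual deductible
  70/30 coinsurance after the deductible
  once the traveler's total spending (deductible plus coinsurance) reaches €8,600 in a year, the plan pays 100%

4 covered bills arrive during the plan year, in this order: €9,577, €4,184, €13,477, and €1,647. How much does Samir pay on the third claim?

€3,071.70

Claim 1 — €9,577: €2,000 finishes the deductible; €7,577 goes to coinsurance; coinsurance €7,577 × 30% = €2,273.10. Traveler owes €4,273.10 (running OOP €4,273.10).
Claim 2 — €4,184: 30% coinsurance on €4,184 = €1,255.20. Cost to traveler: €1,255.20. OOP to date €5,528.30.
Claim 3 — €13,477: 30% coinsurance on €13,477 = €4,043.10. That would push OOP to €9,571.40, over the €8,600 cap, so traveler pays €8,600 − €5,528.30 = €3,071.70.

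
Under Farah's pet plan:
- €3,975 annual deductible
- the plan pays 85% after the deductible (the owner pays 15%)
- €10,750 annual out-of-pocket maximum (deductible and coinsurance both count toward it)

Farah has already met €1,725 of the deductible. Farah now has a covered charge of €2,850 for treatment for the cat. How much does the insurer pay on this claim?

Remaining deductible: €3,975 − €1,725 = €2,250.
That leaves €2,850 − €2,250 = €600 for coinsurance.
Coinsurance: €600 × 15% = €90.
Owner responsibility before any cap: €2,250 + €90 = €2,340.
Year-to-date out-of-pocket becomes €1,725 + €2,340 = €4,065, still under the €10,750 maximum, so no cap applies.
The insurer covers the remainder: €2,850 − €2,340 = €510.

€510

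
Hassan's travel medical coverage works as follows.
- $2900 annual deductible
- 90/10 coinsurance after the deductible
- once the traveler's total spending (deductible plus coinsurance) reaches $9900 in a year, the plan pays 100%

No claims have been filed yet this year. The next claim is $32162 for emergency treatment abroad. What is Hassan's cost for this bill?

$5826.20

The full $2900 deductible is still open; $2900 of this bill applies to it.
After the $2900 deductible portion, $32162 − $2900 = $29262 is subject to coinsurance.
Traveler's 10% share of $29262 is $2926.20.
Traveler responsibility before any cap: $2900 + $2926.20 = $5826.20.
Total out-of-pocket so far would be $0 + $5826.20 = $5826.20, below the $9900 cap — no reduction.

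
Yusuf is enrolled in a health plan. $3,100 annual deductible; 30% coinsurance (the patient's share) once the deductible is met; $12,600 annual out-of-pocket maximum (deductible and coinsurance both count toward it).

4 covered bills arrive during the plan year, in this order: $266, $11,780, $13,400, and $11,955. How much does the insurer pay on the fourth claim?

$9,158.80

#1 ($266): entire amount goes to the deductible. Patient pays $266; OOP now $266. Plan pays $266 − $266 = $0.
#2 ($11,780): deductible takes $2,834, $8,946 remains; patient's 30% is $2,683.80. Cost to patient: $5,517.80. OOP to date $5,783.80. Insurer: $11,780 − $5,517.80 = $6,262.20.
#3 ($13,400): deductible already satisfied, so patient's share is 30% × $13,400 = $4,020. Patient pays $4,020; OOP now $9,803.80. Insurer: $13,400 − $4,020 = $9,380.
#4 ($11,955): deductible already satisfied, so patient's share is 30% × $11,955 = $3,586.50. That would push OOP to $13,390.30, over the $12,600 cap, so patient pays $12,600 − $9,803.80 = $2,796.20. Insurer: $11,955 − $2,796.20 = $9,158.80.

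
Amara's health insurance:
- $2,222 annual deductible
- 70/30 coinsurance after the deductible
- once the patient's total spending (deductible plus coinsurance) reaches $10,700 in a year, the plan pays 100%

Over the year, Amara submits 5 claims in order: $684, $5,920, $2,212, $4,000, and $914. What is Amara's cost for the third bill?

$663.60

Bill 1, $684: fully absorbed by the deductible. Patient owes $684 (running OOP $684).
Bill 2, $5,920: $1,538 to deductible, leaving $4,382; coinsurance $4,382 × 30% = $1,314.60. Cost to patient: $2,852.60. OOP to date $3,536.60.
Bill 3, $2,212: deductible met; 30% of $2,212 = $663.60. Patient owes $663.60 (running OOP $4,200.20).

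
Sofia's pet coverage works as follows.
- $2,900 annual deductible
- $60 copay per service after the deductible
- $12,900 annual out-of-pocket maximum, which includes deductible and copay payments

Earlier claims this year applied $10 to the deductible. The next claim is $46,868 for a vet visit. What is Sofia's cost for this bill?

$2,950

$10 of the $2,900 deductible is already met, leaving $2,890.
The remaining $43,978 (= $46,868 − $2,890) moves to the copay.
Copay on this service: $60.
That puts the owner's cost at $2,890 + $60 = $2,950 before any cap.
Cumulative spending $10 + $2,950 = $2,960 stays under the $12,900 maximum.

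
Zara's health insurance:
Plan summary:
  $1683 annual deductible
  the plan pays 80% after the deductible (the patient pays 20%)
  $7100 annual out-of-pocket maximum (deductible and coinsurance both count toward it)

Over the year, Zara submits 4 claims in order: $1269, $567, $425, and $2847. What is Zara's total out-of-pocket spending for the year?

Claim 1 ($1269): all of it applies to the deductible. Cost to patient: $1269. OOP to date $1269.
Claim 2 ($567): deductible takes $414, $153 remains; coinsurance $153 × 20% = $30.60. Patient pays $444.60; OOP now $1713.60.
Claim 3 ($425): deductible already satisfied, so patient's share is 20% × $425 = $85. Patient owes $85 (running OOP $1798.60).
Claim 4 ($2847): deductible met; 20% of $2847 = $569.40. Patient pays $569.40; OOP now $2368.
Summing the patient's payments: $1269 + $444.60 + $85 + $569.40 = $2368.

$2368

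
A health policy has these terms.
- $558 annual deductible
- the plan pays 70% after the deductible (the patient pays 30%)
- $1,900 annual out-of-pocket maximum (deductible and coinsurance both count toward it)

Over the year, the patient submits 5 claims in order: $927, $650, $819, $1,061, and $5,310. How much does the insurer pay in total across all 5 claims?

$6,867

Bill 1, $927: $558 to deductible, leaving $369; 30% of $369 = $110.70. Patient owes $668.70 (running OOP $668.70). Plan pays $927 − $668.70 = $258.30.
Bill 2, $650: deductible met; 30% of $650 = $195. Patient owes $195 (running OOP $863.70). Insurer: $650 − $195 = $455.
Bill 3, $819: 30% coinsurance on $819 = $245.70. Patient owes $245.70 (running OOP $1,109.40). Plan pays $819 − $245.70 = $573.30.
Bill 4, $1,061: 30% coinsurance on $1,061 = $318.30. Cost to patient: $318.30. OOP to date $1,427.70. Insurer: $1,061 − $318.30 = $742.70.
Bill 5, $5,310: deductible met; 30% of $5,310 = $1,593. Adding that to $1,427.70 gives $3,020.70, past the $1,900 cap; patient pays only $1,900 − $1,427.70 = $472.30. Insurer: $5,310 − $472.30 = $4,837.70.
Insurer total: $258.30 + $455 + $573.30 + $742.70 + $4,837.70 = $6,867.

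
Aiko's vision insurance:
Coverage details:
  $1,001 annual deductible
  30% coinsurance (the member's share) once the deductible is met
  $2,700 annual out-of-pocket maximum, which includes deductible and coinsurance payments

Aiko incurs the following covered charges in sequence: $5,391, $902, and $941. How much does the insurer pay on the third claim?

$829.60

#1 ($5,391): $1,001 to deductible, leaving $4,390; coinsurance $4,390 × 30% = $1,317. Member pays $2,318; OOP now $2,318. Insurer: $5,391 − $2,318 = $3,073.
#2 ($902): deductible already satisfied, so member's share is 30% × $902 = $270.60. Cost to member: $270.60. OOP to date $2,588.60. Plan pays $902 − $270.60 = $631.40.
#3 ($941): 30% coinsurance on $941 = $282.30. OOP would hit $2,870.90 > $2,700, so the cap limits the member to $2,700 − $2,588.60 = $111.40. Plan pays $941 − $111.40 = $829.60.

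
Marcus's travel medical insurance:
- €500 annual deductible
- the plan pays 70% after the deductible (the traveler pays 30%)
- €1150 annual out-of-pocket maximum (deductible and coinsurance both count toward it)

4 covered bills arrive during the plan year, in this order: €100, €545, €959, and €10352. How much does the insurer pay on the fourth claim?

Claim 1 (€100): fully absorbed by the deductible. Traveler owes €100 (running OOP €100). Insurer: €100 − €100 = €0.
Claim 2 (€545): deductible takes €400, €145 remains; coinsurance €145 × 30% = €43.50. Traveler pays €443.50; OOP now €543.50. Plan pays €545 − €443.50 = €101.50.
Claim 3 (€959): deductible met; 30% of €959 = €287.70. Cost to traveler: €287.70. OOP to date €831.20. Plan pays €959 − €287.70 = €671.30.
Claim 4 (€10352): 30% coinsurance on €10352 = €3105.60. OOP would hit €3936.80 > €1150, so the cap limits the traveler to €1150 − €831.20 = €318.80. Plan pays €10352 − €318.80 = €10033.20.

€10033.20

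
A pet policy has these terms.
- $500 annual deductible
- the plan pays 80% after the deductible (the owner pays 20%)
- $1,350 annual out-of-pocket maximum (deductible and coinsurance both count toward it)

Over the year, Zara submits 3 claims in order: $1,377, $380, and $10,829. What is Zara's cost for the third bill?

#1 ($1,377): $500 to deductible, leaving $877; 20% of $877 = $175.40. Owner owes $675.40 (running OOP $675.40).
#2 ($380): deductible met; 20% of $380 = $76. Owner pays $76; OOP now $751.40.
#3 ($10,829): deductible already satisfied, so owner's share is 20% × $10,829 = $2,165.80. That would push OOP to $2,917.20, over the $1,350 cap, so owner pays $1,350 − $751.40 = $598.60.

$598.60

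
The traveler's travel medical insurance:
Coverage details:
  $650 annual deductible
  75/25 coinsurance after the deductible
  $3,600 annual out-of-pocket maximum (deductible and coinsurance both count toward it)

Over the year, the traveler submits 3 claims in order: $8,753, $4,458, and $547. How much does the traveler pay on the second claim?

$924.25

Claim 1 — $8,753: deductible takes $650, $8,103 remains; 25% of $8,103 = $2,025.75. Traveler pays $2,675.75; OOP now $2,675.75.
Claim 2 — $4,458: 25% coinsurance on $4,458 = $1,114.50. Adding that to $2,675.75 gives $3,790.25, past the $3,600 cap; traveler pays only $3,600 − $2,675.75 = $924.25.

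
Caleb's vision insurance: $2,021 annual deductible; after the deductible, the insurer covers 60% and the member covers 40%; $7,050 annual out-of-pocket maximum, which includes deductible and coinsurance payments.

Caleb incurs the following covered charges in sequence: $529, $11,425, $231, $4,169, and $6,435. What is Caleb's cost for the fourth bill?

$963.40

Claim 1 — $529: entire amount goes to the deductible. Member owes $529 (running OOP $529).
Claim 2 — $11,425: $1,492 finishes the deductible; $9,933 goes to coinsurance; member's 40% is $3,973.20. Member owes $5,465.20 (running OOP $5,994.20).
Claim 3 — $231: 40% coinsurance on $231 = $92.40. Member owes $92.40 (running OOP $6,086.60).
Claim 4 — $4,169: deductible already satisfied, so member's share is 40% × $4,169 = $1,667.60. That would push OOP to $7,754.20, over the $7,050 cap, so member pays $7,050 − $6,086.60 = $963.40.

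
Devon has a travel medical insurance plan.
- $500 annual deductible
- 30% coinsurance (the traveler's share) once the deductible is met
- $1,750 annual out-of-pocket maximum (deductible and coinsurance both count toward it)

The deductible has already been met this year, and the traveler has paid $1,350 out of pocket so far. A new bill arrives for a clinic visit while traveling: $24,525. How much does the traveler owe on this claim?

With the deductible met, the entire $24,525 is subject to coinsurance.
Traveler's 30% share of $24,525 is $7,357.50.
Year-to-date out-of-pocket would reach $1,350 + $7,357.50 = $8,707.50, above the $1,750 maximum, so the traveler pays only $1,750 − $1,350 = $400.

$400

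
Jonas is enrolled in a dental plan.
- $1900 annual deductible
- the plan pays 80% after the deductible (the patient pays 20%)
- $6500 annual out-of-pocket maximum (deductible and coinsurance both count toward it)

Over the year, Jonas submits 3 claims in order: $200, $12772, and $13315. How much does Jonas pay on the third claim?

#1 ($200): fully absorbed by the deductible. Patient owes $200 (running OOP $200).
#2 ($12772): $1700 to deductible, leaving $11072; patient's 20% is $2214.40. Patient pays $3914.40; OOP now $4114.40.
#3 ($13315): deductible met; 20% of $13315 = $2663. Adding that to $4114.40 gives $6777.40, past the $6500 cap; patient pays only $6500 − $4114.40 = $2385.60.

$2385.60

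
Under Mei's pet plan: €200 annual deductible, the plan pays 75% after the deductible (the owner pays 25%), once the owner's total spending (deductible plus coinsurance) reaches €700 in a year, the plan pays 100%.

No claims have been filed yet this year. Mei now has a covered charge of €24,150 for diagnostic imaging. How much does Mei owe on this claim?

Deductible not yet touched, so the first €200 of the bill goes to the deductible.
That leaves €24,150 − €200 = €23,950 for coinsurance.
Owner's 25% share of €23,950 is €5,987.50.
That puts the owner's cost at €200 + €5,987.50 = €6,187.50 before any cap.
That would bring total out-of-pocket to €6,187.50, past the €700 cap. The owner is capped at €700 − €0 = €700 on this claim.

€700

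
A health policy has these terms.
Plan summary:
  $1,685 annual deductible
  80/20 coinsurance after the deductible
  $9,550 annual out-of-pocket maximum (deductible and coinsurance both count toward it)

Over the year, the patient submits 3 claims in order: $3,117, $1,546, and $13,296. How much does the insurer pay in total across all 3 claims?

$13,019.20

#1 ($3,117): deductible takes $1,685, $1,432 remains; coinsurance $1,432 × 20% = $286.40. Cost to patient: $1,971.40. OOP to date $1,971.40. Insurer: $3,117 − $1,971.40 = $1,145.60.
#2 ($1,546): 20% coinsurance on $1,546 = $309.20. Patient owes $309.20 (running OOP $2,280.60). Insurer: $1,546 − $309.20 = $1,236.80.
#3 ($13,296): deductible already satisfied, so patient's share is 20% × $13,296 = $2,659.20. Cost to patient: $2,659.20. OOP to date $4,939.80. Plan pays $13,296 − $2,659.20 = $10,636.80.
Insurer total: $1,145.60 + $1,236.80 + $10,636.80 = $13,019.20.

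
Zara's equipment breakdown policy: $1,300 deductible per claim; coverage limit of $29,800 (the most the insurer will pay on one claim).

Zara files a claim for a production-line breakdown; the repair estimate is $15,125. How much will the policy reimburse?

$13,825

After the deductible, $15,125 − $1,300 = $13,825 remains.
$13,825 is within the $29,800 limit, so the insurer pays $13,825.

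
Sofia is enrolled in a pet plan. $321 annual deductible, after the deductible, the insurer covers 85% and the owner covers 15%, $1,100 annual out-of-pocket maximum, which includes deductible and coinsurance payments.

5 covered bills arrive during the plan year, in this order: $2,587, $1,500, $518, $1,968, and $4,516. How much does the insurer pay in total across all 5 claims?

$9,989

Bill 1, $2,587: $321 to deductible, leaving $2,266; coinsurance $2,266 × 15% = $339.90. Owner pays $660.90; OOP now $660.90. Insurer: $2,587 − $660.90 = $1,926.10.
Bill 2, $1,500: 15% coinsurance on $1,500 = $225. Owner pays $225; OOP now $885.90. Plan pays $1,500 − $225 = $1,275.
Bill 3, $518: deductible already satisfied, so owner's share is 15% × $518 = $77.70. Owner pays $77.70; OOP now $963.60. Insurer: $518 − $77.70 = $440.30.
Bill 4, $1,968: deductible met; 15% of $1,968 = $295.20. OOP would hit $1,258.80 > $1,100, so the cap limits the owner to $1,100 − $963.60 = $136.40. Plan pays $1,968 − $136.40 = $1,831.60.
Bill 5, $4,516: deductible met; 15% of $4,516 = $677.40. That would push OOP to $1,777.40, over the $1,100 cap, so owner pays $1,100 − $1,100 = $0. Plan pays $4,516 − $0 = $4,516.
Insurer total: $1,926.10 + $1,275 + $440.30 + $1,831.60 + $4,516 = $9,989.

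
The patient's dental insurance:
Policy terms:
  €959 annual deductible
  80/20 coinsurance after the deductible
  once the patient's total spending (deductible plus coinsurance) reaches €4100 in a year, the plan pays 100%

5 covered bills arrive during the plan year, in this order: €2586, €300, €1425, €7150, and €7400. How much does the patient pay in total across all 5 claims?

Claim 1 — €2586: deductible takes €959, €1627 remains; patient's 20% is €325.40. Patient owes €1284.40 (running OOP €1284.40).
Claim 2 — €300: deductible met; 20% of €300 = €60. Patient owes €60 (running OOP €1344.40).
Claim 3 — €1425: deductible already satisfied, so patient's share is 20% × €1425 = €285. Patient pays €285; OOP now €1629.40.
Claim 4 — €7150: deductible met; 20% of €7150 = €1430. Patient owes €1430 (running OOP €3059.40).
Claim 5 — €7400: 20% coinsurance on €7400 = €1480. Adding that to €3059.40 gives €4539.40, past the €4100 cap; patient pays only €4100 − €3059.40 = €1040.60.
Summing the patient's payments: €1284.40 + €60 + €285 + €1430 + €1040.60 = €4100.

€4100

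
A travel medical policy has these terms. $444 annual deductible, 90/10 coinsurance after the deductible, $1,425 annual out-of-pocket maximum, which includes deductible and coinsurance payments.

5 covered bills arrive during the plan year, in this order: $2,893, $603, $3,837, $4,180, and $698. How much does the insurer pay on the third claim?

$3,453.30

Claim 1 ($2,893): deductible takes $444, $2,449 remains; coinsurance $2,449 × 10% = $244.90. Traveler owes $688.90 (running OOP $688.90). Insurer: $2,893 − $688.90 = $2,204.10.
Claim 2 ($603): 10% coinsurance on $603 = $60.30. Cost to traveler: $60.30. OOP to date $749.20. Plan pays $603 − $60.30 = $542.70.
Claim 3 ($3,837): deductible already satisfied, so traveler's share is 10% × $3,837 = $383.70. Traveler pays $383.70; OOP now $1,132.90. Plan pays $3,837 − $383.70 = $3,453.30.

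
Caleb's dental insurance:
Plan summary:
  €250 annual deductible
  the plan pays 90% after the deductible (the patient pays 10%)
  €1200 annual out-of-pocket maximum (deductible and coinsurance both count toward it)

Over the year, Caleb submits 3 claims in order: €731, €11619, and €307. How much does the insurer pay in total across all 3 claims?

Claim 1 (€731): €250 to deductible, leaving €481; patient's 10% is €48.10. Cost to patient: €298.10. OOP to date €298.10. Plan pays €731 − €298.10 = €432.90.
Claim 2 (€11619): deductible already satisfied, so patient's share is 10% × €11619 = €1161.90. Adding that to €298.10 gives €1460, past the €1200 cap; patient pays only €1200 − €298.10 = €901.90. Insurer: €11619 − €901.90 = €10717.10.
Claim 3 (€307): deductible met; 10% of €307 = €30.70. That would push OOP to €1230.70, over the €1200 cap, so patient pays €1200 − €1200 = €0. Insurer: €307 − €0 = €307.
Insurer total: €432.90 + €10717.10 + €307 = €11457.

€11457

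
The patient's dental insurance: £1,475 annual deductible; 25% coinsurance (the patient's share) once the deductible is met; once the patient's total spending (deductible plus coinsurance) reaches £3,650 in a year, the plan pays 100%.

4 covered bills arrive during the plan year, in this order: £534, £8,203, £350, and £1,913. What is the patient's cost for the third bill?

£87.50

#1 (£534): all of it applies to the deductible. Cost to patient: £534. OOP to date £534.
#2 (£8,203): £941 finishes the deductible; £7,262 goes to coinsurance; 25% of £7,262 = £1,815.50. Patient owes £2,756.50 (running OOP £3,290.50).
#3 (£350): deductible met; 25% of £350 = £87.50. Cost to patient: £87.50. OOP to date £3,378.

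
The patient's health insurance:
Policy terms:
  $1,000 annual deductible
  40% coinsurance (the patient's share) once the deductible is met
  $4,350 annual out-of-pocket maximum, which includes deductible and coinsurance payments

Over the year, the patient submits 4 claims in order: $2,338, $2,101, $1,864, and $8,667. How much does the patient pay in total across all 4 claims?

Bill 1, $2,338: deductible takes $1,000, $1,338 remains; patient's 40% is $535.20. Patient owes $1,535.20 (running OOP $1,535.20).
Bill 2, $2,101: deductible already satisfied, so patient's share is 40% × $2,101 = $840.40. Patient owes $840.40 (running OOP $2,375.60).
Bill 3, $1,864: deductible already satisfied, so patient's share is 40% × $1,864 = $745.60. Patient owes $745.60 (running OOP $3,121.20).
Bill 4, $8,667: 40% coinsurance on $8,667 = $3,466.80. OOP would hit $6,588 > $4,350, so the cap limits the patient to $4,350 − $3,121.20 = $1,228.80.
Summing the patient's payments: $1,535.20 + $840.40 + $745.60 + $1,228.80 = $4,350.

$4,350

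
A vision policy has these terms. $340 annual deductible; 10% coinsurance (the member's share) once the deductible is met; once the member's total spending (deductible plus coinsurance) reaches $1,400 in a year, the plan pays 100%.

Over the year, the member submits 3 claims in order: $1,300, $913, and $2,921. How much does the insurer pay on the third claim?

#1 ($1,300): deductible takes $340, $960 remains; member's 10% is $96. Member owes $436 (running OOP $436). Insurer: $1,300 − $436 = $864.
#2 ($913): 10% coinsurance on $913 = $91.30. Member owes $91.30 (running OOP $527.30). Insurer: $913 − $91.30 = $821.70.
#3 ($2,921): deductible met; 10% of $2,921 = $292.10. Member pays $292.10; OOP now $819.40. Insurer: $2,921 − $292.10 = $2,628.90.

$2,628.90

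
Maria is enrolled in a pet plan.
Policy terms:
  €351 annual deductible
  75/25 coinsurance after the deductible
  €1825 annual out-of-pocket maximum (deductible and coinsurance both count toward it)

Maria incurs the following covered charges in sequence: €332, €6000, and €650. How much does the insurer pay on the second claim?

€4507

Claim 1 — €332: all of it applies to the deductible. Cost to owner: €332. OOP to date €332. Plan pays €332 − €332 = €0.
Claim 2 — €6000: €19 finishes the deductible; €5981 goes to coinsurance; 25% of €5981 = €1495.25. Claim cost before the cap: €19 + €1495.25 = €1514.25. That would push OOP to €1846.25, over the €1825 cap, so owner pays €1825 − €332 = €1493. Insurer: €6000 − €1493 = €4507.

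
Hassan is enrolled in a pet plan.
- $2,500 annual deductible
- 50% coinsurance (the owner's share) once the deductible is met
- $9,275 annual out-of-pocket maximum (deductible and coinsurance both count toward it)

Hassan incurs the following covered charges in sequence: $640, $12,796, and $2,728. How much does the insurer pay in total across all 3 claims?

$6,889

Claim 1 ($640): fully absorbed by the deductible. Owner pays $640; OOP now $640. Plan pays $640 − $640 = $0.
Claim 2 ($12,796): $1,860 to deductible, leaving $10,936; 50% of $10,936 = $5,468. Cost to owner: $7,328. OOP to date $7,968. Insurer: $12,796 − $7,328 = $5,468.
Claim 3 ($2,728): 50% coinsurance on $2,728 = $1,364. OOP would hit $9,332 > $9,275, so the cap limits the owner to $9,275 − $7,968 = $1,307. Insurer: $2,728 − $1,307 = $1,421.
Insurer total: $0 + $5,468 + $1,421 = $6,889.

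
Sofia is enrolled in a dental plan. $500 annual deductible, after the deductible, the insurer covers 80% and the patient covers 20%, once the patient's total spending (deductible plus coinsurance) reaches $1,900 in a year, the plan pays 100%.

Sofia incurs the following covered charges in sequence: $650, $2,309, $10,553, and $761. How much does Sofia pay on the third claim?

#1 ($650): deductible takes $500, $150 remains; 20% of $150 = $30. Patient owes $530 (running OOP $530).
#2 ($2,309): 20% coinsurance on $2,309 = $461.80. Patient pays $461.80; OOP now $991.80.
#3 ($10,553): deductible met; 20% of $10,553 = $2,110.60. Adding that to $991.80 gives $3,102.40, past the $1,900 cap; patient pays only $1,900 − $991.80 = $908.20.

$908.20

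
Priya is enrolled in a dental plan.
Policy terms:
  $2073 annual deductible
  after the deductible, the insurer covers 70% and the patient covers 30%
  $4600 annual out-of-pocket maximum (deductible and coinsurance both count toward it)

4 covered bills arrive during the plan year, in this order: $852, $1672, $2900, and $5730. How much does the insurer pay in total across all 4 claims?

$6554

Claim 1 — $852: all of it applies to the deductible. Cost to patient: $852. OOP to date $852. Insurer: $852 − $852 = $0.
Claim 2 — $1672: $1221 to deductible, leaving $451; 30% of $451 = $135.30. Patient pays $1356.30; OOP now $2208.30. Insurer: $1672 − $1356.30 = $315.70.
Claim 3 — $2900: deductible met; 30% of $2900 = $870. Cost to patient: $870. OOP to date $3078.30. Insurer: $2900 − $870 = $2030.
Claim 4 — $5730: deductible met; 30% of $5730 = $1719. Adding that to $3078.30 gives $4797.30, past the $4600 cap; patient pays only $4600 − $3078.30 = $1521.70. Plan pays $5730 − $1521.70 = $4208.30.
Insurer total = bills − patient's total = $11154 − $4600 = $6554.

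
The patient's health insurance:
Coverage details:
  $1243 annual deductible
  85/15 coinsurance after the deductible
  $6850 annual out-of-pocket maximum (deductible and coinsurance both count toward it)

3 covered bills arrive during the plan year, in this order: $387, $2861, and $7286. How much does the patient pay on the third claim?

$1092.90

Claim 1 — $387: entire amount goes to the deductible. Patient owes $387 (running OOP $387).
Claim 2 — $2861: $856 to deductible, leaving $2005; coinsurance $2005 × 15% = $300.75. Cost to patient: $1156.75. OOP to date $1543.75.
Claim 3 — $7286: deductible already satisfied, so patient's share is 15% × $7286 = $1092.90. Cost to patient: $1092.90. OOP to date $2636.65.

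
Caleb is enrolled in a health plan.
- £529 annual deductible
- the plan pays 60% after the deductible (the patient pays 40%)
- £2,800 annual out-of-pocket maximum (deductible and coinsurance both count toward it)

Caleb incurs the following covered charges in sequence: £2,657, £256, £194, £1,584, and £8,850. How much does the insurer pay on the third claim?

£116.40

Claim 1 — £2,657: deductible takes £529, £2,128 remains; coinsurance £2,128 × 40% = £851.20. Patient owes £1,380.20 (running OOP £1,380.20). Insurer: £2,657 − £1,380.20 = £1,276.80.
Claim 2 — £256: deductible met; 40% of £256 = £102.40. Patient pays £102.40; OOP now £1,482.60. Plan pays £256 − £102.40 = £153.60.
Claim 3 — £194: deductible met; 40% of £194 = £77.60. Cost to patient: £77.60. OOP to date £1,560.20. Plan pays £194 − £77.60 = £116.40.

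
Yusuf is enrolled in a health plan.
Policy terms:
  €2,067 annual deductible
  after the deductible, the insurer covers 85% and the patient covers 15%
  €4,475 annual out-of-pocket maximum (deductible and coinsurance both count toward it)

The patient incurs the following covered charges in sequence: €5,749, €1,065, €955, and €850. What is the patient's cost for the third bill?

€143.25

Claim 1 (€5,749): €2,067 finishes the deductible; €3,682 goes to coinsurance; 15% of €3,682 = €552.30. Patient owes €2,619.30 (running OOP €2,619.30).
Claim 2 (€1,065): deductible met; 15% of €1,065 = €159.75. Patient pays €159.75; OOP now €2,779.05.
Claim 3 (€955): 15% coinsurance on €955 = €143.25. Patient pays €143.25; OOP now €2,922.30.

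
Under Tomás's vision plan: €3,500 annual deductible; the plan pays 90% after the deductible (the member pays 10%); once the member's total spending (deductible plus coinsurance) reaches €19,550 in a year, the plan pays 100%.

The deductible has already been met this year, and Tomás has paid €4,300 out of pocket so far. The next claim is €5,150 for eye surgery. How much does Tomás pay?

€515

The deductible is already satisfied, so the full bill goes to coinsurance.
10% of €5,150 = €515 falls to the member.
Total out-of-pocket so far would be €4,300 + €515 = €4,815, below the €19,550 cap — no reduction.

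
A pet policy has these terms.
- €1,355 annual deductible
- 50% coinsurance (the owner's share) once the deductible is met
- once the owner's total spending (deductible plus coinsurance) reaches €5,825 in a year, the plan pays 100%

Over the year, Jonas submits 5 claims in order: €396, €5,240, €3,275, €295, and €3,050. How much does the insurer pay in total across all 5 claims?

€6,431

Bill 1, €396: fully absorbed by the deductible. Owner pays €396; OOP now €396. Insurer: €396 − €396 = €0.
Bill 2, €5,240: deductible takes €959, €4,281 remains; 50% of €4,281 = €2,140.50. Owner owes €3,099.50 (running OOP €3,495.50). Plan pays €5,240 − €3,099.50 = €2,140.50.
Bill 3, €3,275: deductible met; 50% of €3,275 = €1,637.50. Cost to owner: €1,637.50. OOP to date €5,133. Plan pays €3,275 − €1,637.50 = €1,637.50.
Bill 4, €295: 50% coinsurance on €295 = €147.50. Owner owes €147.50 (running OOP €5,280.50). Insurer: €295 − €147.50 = €147.50.
Bill 5, €3,050: deductible already satisfied, so owner's share is 50% × €3,050 = €1,525. That would push OOP to €6,805.50, over the €5,825 cap, so owner pays €5,825 − €5,280.50 = €544.50. Plan pays €3,050 − €544.50 = €2,505.50.
Insurer total: €0 + €2,140.50 + €1,637.50 + €147.50 + €2,505.50 = €6,431.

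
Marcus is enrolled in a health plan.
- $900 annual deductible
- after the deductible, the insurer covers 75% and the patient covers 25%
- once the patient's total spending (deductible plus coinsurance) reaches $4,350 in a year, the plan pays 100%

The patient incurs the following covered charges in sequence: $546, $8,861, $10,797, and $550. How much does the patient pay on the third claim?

Claim 1 — $546: entire amount goes to the deductible. Patient pays $546; OOP now $546.
Claim 2 — $8,861: $354 to deductible, leaving $8,507; coinsurance $8,507 × 25% = $2,126.75. Patient pays $2,480.75; OOP now $3,026.75.
Claim 3 — $10,797: deductible already satisfied, so patient's share is 25% × $10,797 = $2,699.25. Adding that to $3,026.75 gives $5,726, past the $4,350 cap; patient pays only $4,350 − $3,026.75 = $1,323.25.

$1,323.25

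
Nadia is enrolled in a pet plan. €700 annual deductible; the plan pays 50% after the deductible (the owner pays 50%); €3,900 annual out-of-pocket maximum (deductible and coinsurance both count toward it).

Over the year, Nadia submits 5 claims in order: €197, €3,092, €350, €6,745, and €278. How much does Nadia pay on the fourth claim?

Bill 1, €197: all of it applies to the deductible. Owner pays €197; OOP now €197.
Bill 2, €3,092: €503 finishes the deductible; €2,589 goes to coinsurance; coinsurance €2,589 × 50% = €1,294.50. Owner owes €1,797.50 (running OOP €1,994.50).
Bill 3, €350: deductible met; 50% of €350 = €175. Owner pays €175; OOP now €2,169.50.
Bill 4, €6,745: deductible already satisfied, so owner's share is 50% × €6,745 = €3,372.50. That would push OOP to €5,542, over the €3,900 cap, so owner pays €3,900 − €2,169.50 = €1,730.50.

€1,730.50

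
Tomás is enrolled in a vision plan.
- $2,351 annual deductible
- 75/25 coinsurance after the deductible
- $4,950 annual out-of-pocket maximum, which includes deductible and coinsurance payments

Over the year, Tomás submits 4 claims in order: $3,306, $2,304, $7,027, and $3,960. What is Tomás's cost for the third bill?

Bill 1, $3,306: $2,351 finishes the deductible; $955 goes to coinsurance; coinsurance $955 × 25% = $238.75. Member owes $2,589.75 (running OOP $2,589.75).
Bill 2, $2,304: deductible met; 25% of $2,304 = $576. Cost to member: $576. OOP to date $3,165.75.
Bill 3, $7,027: deductible already satisfied, so member's share is 25% × $7,027 = $1,756.75. Cost to member: $1,756.75. OOP to date $4,922.50.

$1,756.75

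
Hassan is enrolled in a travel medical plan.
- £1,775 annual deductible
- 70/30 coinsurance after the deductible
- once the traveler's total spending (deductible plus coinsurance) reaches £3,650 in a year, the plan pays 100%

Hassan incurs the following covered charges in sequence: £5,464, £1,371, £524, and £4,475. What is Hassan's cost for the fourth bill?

Bill 1, £5,464: deductible takes £1,775, £3,689 remains; traveler's 30% is £1,106.70. Cost to traveler: £2,881.70. OOP to date £2,881.70.
Bill 2, £1,371: 30% coinsurance on £1,371 = £411.30. Traveler pays £411.30; OOP now £3,293.
Bill 3, £524: deductible already satisfied, so traveler's share is 30% × £524 = £157.20. Traveler owes £157.20 (running OOP £3,450.20).
Bill 4, £4,475: 30% coinsurance on £4,475 = £1,342.50. OOP would hit £4,792.70 > £3,650, so the cap limits the traveler to £3,650 − £3,450.20 = £199.80.

£199.80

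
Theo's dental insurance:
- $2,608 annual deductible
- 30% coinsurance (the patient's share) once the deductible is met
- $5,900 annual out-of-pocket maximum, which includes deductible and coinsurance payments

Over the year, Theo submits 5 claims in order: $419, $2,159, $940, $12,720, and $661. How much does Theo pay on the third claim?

Claim 1 — $419: all of it applies to the deductible. Patient owes $419 (running OOP $419).
Claim 2 — $2,159: fully absorbed by the deductible. Cost to patient: $2,159. OOP to date $2,578.
Claim 3 — $940: $30 to deductible, leaving $910; coinsurance $910 × 30% = $273. Cost to patient: $303. OOP to date $2,881.

$303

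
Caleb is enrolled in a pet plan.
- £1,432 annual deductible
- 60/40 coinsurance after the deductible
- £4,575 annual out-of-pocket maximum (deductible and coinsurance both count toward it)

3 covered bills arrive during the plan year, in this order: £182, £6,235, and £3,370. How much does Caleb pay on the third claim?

£1,149

Claim 1 (£182): all of it applies to the deductible. Owner owes £182 (running OOP £182).
Claim 2 (£6,235): deductible takes £1,250, £4,985 remains; coinsurance £4,985 × 40% = £1,994. Owner pays £3,244; OOP now £3,426.
Claim 3 (£3,370): deductible already satisfied, so owner's share is 40% × £3,370 = £1,348. Adding that to £3,426 gives £4,774, past the £4,575 cap; owner pays only £4,575 − £3,426 = £1,149.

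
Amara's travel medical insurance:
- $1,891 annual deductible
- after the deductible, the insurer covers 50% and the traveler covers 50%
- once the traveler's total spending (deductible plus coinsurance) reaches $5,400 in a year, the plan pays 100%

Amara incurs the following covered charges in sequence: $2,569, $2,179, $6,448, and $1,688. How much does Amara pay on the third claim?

$2,080.50

Claim 1 — $2,569: deductible takes $1,891, $678 remains; traveler's 50% is $339. Traveler owes $2,230 (running OOP $2,230).
Claim 2 — $2,179: deductible already satisfied, so traveler's share is 50% × $2,179 = $1,089.50. Traveler owes $1,089.50 (running OOP $3,319.50).
Claim 3 — $6,448: deductible met; 50% of $6,448 = $3,224. OOP would hit $6,543.50 > $5,400, so the cap limits the traveler to $5,400 − $3,319.50 = $2,080.50.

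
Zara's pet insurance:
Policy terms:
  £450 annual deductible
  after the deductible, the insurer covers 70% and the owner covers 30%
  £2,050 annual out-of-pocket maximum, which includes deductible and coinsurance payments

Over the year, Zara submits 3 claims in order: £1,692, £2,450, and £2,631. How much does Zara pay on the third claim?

£492.40

Claim 1 (£1,692): £450 finishes the deductible; £1,242 goes to coinsurance; coinsurance £1,242 × 30% = £372.60. Cost to owner: £822.60. OOP to date £822.60.
Claim 2 (£2,450): 30% coinsurance on £2,450 = £735. Cost to owner: £735. OOP to date £1,557.60.
Claim 3 (£2,631): deductible already satisfied, so owner's share is 30% × £2,631 = £789.30. Adding that to £1,557.60 gives £2,346.90, past the £2,050 cap; owner pays only £2,050 − £1,557.60 = £492.40.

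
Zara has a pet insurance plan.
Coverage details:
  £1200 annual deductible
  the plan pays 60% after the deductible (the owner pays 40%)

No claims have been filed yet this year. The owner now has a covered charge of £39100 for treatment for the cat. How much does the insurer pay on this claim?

£22740

Nothing has been paid toward the £1200 deductible, so the first £1200 of this charge is applied there.
The remaining £37900 (= £39100 − £1200) moves to coinsurance.
40% of £37900 = £15160 falls to the owner.
Owner responsibility: £1200 + £15160 = £16360.
The insurer covers the remainder: £39100 − £16360 = £22740.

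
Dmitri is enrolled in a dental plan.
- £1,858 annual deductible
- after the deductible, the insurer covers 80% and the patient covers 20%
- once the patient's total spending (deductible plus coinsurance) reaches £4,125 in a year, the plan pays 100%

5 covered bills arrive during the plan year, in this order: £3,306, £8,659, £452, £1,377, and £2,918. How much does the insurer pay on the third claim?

Bill 1, £3,306: deductible takes £1,858, £1,448 remains; 20% of £1,448 = £289.60. Cost to patient: £2,147.60. OOP to date £2,147.60. Plan pays £3,306 − £2,147.60 = £1,158.40.
Bill 2, £8,659: deductible already satisfied, so patient's share is 20% × £8,659 = £1,731.80. Cost to patient: £1,731.80. OOP to date £3,879.40. Insurer: £8,659 − £1,731.80 = £6,927.20.
Bill 3, £452: deductible already satisfied, so patient's share is 20% × £452 = £90.40. Cost to patient: £90.40. OOP to date £3,969.80. Insurer: £452 − £90.40 = £361.60.

£361.60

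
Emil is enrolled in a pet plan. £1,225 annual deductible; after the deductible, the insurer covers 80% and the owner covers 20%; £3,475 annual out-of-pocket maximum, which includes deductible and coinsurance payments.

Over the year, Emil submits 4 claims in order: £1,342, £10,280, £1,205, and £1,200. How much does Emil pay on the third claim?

£170.60

Claim 1 — £1,342: £1,225 finishes the deductible; £117 goes to coinsurance; coinsurance £117 × 20% = £23.40. Owner pays £1,248.40; OOP now £1,248.40.
Claim 2 — £10,280: deductible met; 20% of £10,280 = £2,056. Owner owes £2,056 (running OOP £3,304.40).
Claim 3 — £1,205: deductible met; 20% of £1,205 = £241. Adding that to £3,304.40 gives £3,545.40, past the £3,475 cap; owner pays only £3,475 − £3,304.40 = £170.60.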